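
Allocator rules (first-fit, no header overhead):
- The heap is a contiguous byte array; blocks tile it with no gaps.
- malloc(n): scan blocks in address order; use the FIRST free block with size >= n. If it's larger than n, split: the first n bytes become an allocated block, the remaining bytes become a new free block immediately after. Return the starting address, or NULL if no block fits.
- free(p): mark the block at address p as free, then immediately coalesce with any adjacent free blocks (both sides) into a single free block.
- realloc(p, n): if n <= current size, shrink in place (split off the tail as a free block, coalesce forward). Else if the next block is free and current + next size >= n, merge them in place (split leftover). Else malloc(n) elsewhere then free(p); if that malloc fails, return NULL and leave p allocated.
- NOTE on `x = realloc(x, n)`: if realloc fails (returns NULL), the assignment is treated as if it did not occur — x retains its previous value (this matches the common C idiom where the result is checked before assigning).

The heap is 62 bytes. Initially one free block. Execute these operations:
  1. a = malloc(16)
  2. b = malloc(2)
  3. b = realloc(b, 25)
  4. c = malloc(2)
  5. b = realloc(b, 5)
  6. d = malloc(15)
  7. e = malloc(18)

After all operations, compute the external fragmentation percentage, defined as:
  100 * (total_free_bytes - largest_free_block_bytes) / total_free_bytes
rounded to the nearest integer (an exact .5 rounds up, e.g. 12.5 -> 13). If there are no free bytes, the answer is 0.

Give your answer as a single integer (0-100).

Answer: 17

Derivation:
Op 1: a = malloc(16) -> a = 0; heap: [0-15 ALLOC][16-61 FREE]
Op 2: b = malloc(2) -> b = 16; heap: [0-15 ALLOC][16-17 ALLOC][18-61 FREE]
Op 3: b = realloc(b, 25) -> b = 16; heap: [0-15 ALLOC][16-40 ALLOC][41-61 FREE]
Op 4: c = malloc(2) -> c = 41; heap: [0-15 ALLOC][16-40 ALLOC][41-42 ALLOC][43-61 FREE]
Op 5: b = realloc(b, 5) -> b = 16; heap: [0-15 ALLOC][16-20 ALLOC][21-40 FREE][41-42 ALLOC][43-61 FREE]
Op 6: d = malloc(15) -> d = 21; heap: [0-15 ALLOC][16-20 ALLOC][21-35 ALLOC][36-40 FREE][41-42 ALLOC][43-61 FREE]
Op 7: e = malloc(18) -> e = 43; heap: [0-15 ALLOC][16-20 ALLOC][21-35 ALLOC][36-40 FREE][41-42 ALLOC][43-60 ALLOC][61-61 FREE]
Free blocks: [5 1] total_free=6 largest=5 -> 100*(6-5)/6 = 100/6 ≈ 16.667 -> rounds to 17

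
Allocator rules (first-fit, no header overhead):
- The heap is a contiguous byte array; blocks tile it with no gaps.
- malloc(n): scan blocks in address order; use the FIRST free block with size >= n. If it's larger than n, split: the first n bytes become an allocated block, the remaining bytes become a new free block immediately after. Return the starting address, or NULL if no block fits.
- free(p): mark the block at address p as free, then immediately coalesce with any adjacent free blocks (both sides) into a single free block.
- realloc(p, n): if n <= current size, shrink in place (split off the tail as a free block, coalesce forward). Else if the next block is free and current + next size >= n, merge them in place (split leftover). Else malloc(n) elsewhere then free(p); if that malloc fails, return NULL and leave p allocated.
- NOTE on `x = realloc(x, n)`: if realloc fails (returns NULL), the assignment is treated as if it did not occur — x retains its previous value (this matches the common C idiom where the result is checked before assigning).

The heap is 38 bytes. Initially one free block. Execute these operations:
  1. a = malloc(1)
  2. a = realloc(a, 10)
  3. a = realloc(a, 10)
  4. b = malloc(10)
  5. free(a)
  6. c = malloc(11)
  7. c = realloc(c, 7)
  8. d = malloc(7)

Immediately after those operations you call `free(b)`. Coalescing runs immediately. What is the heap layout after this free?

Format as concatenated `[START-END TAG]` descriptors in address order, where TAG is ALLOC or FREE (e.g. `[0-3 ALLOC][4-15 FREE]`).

Op 1: a = malloc(1) -> a = 0; heap: [0-0 ALLOC][1-37 FREE]
Op 2: a = realloc(a, 10) -> a = 0; heap: [0-9 ALLOC][10-37 FREE]
Op 3: a = realloc(a, 10) -> a = 0; heap: [0-9 ALLOC][10-37 FREE]
Op 4: b = malloc(10) -> b = 10; heap: [0-9 ALLOC][10-19 ALLOC][20-37 FREE]
Op 5: free(a) -> (freed a); heap: [0-9 FREE][10-19 ALLOC][20-37 FREE]
Op 6: c = malloc(11) -> c = 20; heap: [0-9 FREE][10-19 ALLOC][20-30 ALLOC][31-37 FREE]
Op 7: c = realloc(c, 7) -> c = 20; heap: [0-9 FREE][10-19 ALLOC][20-26 ALLOC][27-37 FREE]
Op 8: d = malloc(7) -> d = 0; heap: [0-6 ALLOC][7-9 FREE][10-19 ALLOC][20-26 ALLOC][27-37 FREE]
free(b): b = 10 -> block [10-19 ALLOC]; mark free, coalesce with adjacent free neighbors -> [0-6 ALLOC][7-19 FREE][20-26 ALLOC][27-37 FREE]

Answer: [0-6 ALLOC][7-19 FREE][20-26 ALLOC][27-37 FREE]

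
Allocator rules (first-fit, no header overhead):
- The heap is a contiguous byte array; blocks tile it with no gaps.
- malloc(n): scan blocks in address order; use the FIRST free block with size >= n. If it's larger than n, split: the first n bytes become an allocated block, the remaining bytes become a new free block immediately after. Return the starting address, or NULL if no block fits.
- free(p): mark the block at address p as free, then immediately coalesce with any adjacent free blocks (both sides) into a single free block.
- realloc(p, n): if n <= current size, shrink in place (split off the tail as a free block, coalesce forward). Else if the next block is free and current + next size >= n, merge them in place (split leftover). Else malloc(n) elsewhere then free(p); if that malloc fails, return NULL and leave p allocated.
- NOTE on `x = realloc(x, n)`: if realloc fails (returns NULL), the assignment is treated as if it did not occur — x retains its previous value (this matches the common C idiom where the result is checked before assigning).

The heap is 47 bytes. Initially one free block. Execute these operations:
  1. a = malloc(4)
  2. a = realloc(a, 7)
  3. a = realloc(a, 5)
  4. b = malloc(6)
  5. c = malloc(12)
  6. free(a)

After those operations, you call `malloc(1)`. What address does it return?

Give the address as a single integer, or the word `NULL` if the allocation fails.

Op 1: a = malloc(4) -> a = 0; heap: [0-3 ALLOC][4-46 FREE]
Op 2: a = realloc(a, 7) -> a = 0; heap: [0-6 ALLOC][7-46 FREE]
Op 3: a = realloc(a, 5) -> a = 0; heap: [0-4 ALLOC][5-46 FREE]
Op 4: b = malloc(6) -> b = 5; heap: [0-4 ALLOC][5-10 ALLOC][11-46 FREE]
Op 5: c = malloc(12) -> c = 11; heap: [0-4 ALLOC][5-10 ALLOC][11-22 ALLOC][23-46 FREE]
Op 6: free(a) -> (freed a); heap: [0-4 FREE][5-10 ALLOC][11-22 ALLOC][23-46 FREE]
malloc(1): first-fit scan over [0-4 FREE][5-10 ALLOC][11-22 ALLOC][23-46 FREE] -> 0

Answer: 0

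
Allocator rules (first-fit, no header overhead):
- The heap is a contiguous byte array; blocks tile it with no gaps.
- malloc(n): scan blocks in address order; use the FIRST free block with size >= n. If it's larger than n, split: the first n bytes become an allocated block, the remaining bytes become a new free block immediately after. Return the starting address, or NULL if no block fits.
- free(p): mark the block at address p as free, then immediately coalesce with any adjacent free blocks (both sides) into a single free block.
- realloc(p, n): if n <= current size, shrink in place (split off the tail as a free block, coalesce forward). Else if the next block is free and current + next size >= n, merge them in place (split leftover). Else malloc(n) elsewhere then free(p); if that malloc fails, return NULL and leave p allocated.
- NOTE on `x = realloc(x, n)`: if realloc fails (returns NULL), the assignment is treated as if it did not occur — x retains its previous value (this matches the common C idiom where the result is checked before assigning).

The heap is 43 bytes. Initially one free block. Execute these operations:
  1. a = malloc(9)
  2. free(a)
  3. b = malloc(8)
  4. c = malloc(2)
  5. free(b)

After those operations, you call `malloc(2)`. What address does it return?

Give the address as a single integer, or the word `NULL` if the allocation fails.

Answer: 0

Derivation:
Op 1: a = malloc(9) -> a = 0; heap: [0-8 ALLOC][9-42 FREE]
Op 2: free(a) -> (freed a); heap: [0-42 FREE]
Op 3: b = malloc(8) -> b = 0; heap: [0-7 ALLOC][8-42 FREE]
Op 4: c = malloc(2) -> c = 8; heap: [0-7 ALLOC][8-9 ALLOC][10-42 FREE]
Op 5: free(b) -> (freed b); heap: [0-7 FREE][8-9 ALLOC][10-42 FREE]
malloc(2): first-fit scan over [0-7 FREE][8-9 ALLOC][10-42 FREE] -> 0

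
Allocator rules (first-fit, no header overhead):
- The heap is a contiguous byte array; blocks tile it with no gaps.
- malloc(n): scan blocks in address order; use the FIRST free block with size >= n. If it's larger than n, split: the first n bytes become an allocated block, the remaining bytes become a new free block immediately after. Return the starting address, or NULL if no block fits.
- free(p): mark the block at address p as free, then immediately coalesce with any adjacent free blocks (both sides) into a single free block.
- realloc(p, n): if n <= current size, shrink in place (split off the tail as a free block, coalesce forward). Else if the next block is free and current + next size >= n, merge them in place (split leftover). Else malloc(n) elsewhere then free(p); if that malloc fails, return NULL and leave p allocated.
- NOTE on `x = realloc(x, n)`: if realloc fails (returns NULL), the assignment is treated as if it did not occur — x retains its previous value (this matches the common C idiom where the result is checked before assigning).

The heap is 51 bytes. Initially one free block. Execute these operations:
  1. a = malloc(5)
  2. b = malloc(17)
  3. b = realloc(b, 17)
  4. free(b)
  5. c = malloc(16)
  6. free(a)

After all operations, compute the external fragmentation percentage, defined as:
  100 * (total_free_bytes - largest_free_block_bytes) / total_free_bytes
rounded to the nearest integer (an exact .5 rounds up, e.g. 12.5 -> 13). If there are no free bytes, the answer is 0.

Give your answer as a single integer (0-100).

Op 1: a = malloc(5) -> a = 0; heap: [0-4 ALLOC][5-50 FREE]
Op 2: b = malloc(17) -> b = 5; heap: [0-4 ALLOC][5-21 ALLOC][22-50 FREE]
Op 3: b = realloc(b, 17) -> b = 5; heap: [0-4 ALLOC][5-21 ALLOC][22-50 FREE]
Op 4: free(b) -> (freed b); heap: [0-4 ALLOC][5-50 FREE]
Op 5: c = malloc(16) -> c = 5; heap: [0-4 ALLOC][5-20 ALLOC][21-50 FREE]
Op 6: free(a) -> (freed a); heap: [0-4 FREE][5-20 ALLOC][21-50 FREE]
Free blocks: [5 30] total_free=35 largest=30 -> 100*(35-30)/35 = 500/35 ≈ 14.286 -> rounds to 14

Answer: 14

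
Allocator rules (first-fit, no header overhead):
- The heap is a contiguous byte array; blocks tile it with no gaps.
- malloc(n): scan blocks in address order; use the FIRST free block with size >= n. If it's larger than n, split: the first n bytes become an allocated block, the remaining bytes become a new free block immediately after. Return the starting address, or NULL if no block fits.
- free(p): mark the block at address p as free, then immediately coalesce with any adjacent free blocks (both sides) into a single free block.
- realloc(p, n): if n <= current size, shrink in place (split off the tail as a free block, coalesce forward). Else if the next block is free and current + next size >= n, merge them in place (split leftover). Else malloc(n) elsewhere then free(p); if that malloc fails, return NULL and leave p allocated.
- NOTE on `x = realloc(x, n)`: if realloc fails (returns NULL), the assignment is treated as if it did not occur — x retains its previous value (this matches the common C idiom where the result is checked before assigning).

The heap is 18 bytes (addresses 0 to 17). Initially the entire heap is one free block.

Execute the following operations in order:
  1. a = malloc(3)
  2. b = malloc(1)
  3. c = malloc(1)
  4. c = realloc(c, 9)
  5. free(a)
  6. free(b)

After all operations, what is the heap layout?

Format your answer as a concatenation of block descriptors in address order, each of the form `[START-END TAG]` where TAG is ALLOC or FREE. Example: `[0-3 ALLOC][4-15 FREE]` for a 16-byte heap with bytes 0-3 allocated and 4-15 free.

Answer: [0-3 FREE][4-12 ALLOC][13-17 FREE]

Derivation:
Op 1: a = malloc(3) -> a = 0; heap: [0-2 ALLOC][3-17 FREE]
Op 2: b = malloc(1) -> b = 3; heap: [0-2 ALLOC][3-3 ALLOC][4-17 FREE]
Op 3: c = malloc(1) -> c = 4; heap: [0-2 ALLOC][3-3 ALLOC][4-4 ALLOC][5-17 FREE]
Op 4: c = realloc(c, 9) -> c = 4; heap: [0-2 ALLOC][3-3 ALLOC][4-12 ALLOC][13-17 FREE]
Op 5: free(a) -> (freed a); heap: [0-2 FREE][3-3 ALLOC][4-12 ALLOC][13-17 FREE]
Op 6: free(b) -> (freed b); heap: [0-3 FREE][4-12 ALLOC][13-17 FREE]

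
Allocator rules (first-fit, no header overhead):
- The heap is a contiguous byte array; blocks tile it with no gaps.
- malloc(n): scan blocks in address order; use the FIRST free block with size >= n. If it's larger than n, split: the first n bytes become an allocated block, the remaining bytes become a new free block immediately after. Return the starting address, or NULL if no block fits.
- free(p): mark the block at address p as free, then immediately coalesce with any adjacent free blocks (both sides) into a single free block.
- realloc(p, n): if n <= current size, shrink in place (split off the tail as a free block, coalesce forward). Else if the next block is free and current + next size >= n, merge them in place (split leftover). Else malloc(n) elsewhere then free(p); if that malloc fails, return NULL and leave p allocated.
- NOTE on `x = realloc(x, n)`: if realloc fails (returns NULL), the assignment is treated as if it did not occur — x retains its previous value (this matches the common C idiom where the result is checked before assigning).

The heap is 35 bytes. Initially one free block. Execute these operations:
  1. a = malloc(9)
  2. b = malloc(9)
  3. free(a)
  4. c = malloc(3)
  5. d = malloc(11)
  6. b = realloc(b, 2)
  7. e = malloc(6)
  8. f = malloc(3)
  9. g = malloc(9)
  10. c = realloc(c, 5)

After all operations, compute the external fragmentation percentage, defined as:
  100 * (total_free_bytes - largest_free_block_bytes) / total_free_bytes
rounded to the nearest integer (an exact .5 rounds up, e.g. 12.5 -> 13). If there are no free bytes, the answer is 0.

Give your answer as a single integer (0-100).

Op 1: a = malloc(9) -> a = 0; heap: [0-8 ALLOC][9-34 FREE]
Op 2: b = malloc(9) -> b = 9; heap: [0-8 ALLOC][9-17 ALLOC][18-34 FREE]
Op 3: free(a) -> (freed a); heap: [0-8 FREE][9-17 ALLOC][18-34 FREE]
Op 4: c = malloc(3) -> c = 0; heap: [0-2 ALLOC][3-8 FREE][9-17 ALLOC][18-34 FREE]
Op 5: d = malloc(11) -> d = 18; heap: [0-2 ALLOC][3-8 FREE][9-17 ALLOC][18-28 ALLOC][29-34 FREE]
Op 6: b = realloc(b, 2) -> b = 9; heap: [0-2 ALLOC][3-8 FREE][9-10 ALLOC][11-17 FREE][18-28 ALLOC][29-34 FREE]
Op 7: e = malloc(6) -> e = 3; heap: [0-2 ALLOC][3-8 ALLOC][9-10 ALLOC][11-17 FREE][18-28 ALLOC][29-34 FREE]
Op 8: f = malloc(3) -> f = 11; heap: [0-2 ALLOC][3-8 ALLOC][9-10 ALLOC][11-13 ALLOC][14-17 FREE][18-28 ALLOC][29-34 FREE]
Op 9: g = malloc(9) -> g = NULL; heap: [0-2 ALLOC][3-8 ALLOC][9-10 ALLOC][11-13 ALLOC][14-17 FREE][18-28 ALLOC][29-34 FREE]
Op 10: c = realloc(c, 5) -> c = 29; heap: [0-2 FREE][3-8 ALLOC][9-10 ALLOC][11-13 ALLOC][14-17 FREE][18-28 ALLOC][29-33 ALLOC][34-34 FREE]
Free blocks: [3 4 1] total_free=8 largest=4 -> 100*(8-4)/8 = 400/8 = 50

Answer: 50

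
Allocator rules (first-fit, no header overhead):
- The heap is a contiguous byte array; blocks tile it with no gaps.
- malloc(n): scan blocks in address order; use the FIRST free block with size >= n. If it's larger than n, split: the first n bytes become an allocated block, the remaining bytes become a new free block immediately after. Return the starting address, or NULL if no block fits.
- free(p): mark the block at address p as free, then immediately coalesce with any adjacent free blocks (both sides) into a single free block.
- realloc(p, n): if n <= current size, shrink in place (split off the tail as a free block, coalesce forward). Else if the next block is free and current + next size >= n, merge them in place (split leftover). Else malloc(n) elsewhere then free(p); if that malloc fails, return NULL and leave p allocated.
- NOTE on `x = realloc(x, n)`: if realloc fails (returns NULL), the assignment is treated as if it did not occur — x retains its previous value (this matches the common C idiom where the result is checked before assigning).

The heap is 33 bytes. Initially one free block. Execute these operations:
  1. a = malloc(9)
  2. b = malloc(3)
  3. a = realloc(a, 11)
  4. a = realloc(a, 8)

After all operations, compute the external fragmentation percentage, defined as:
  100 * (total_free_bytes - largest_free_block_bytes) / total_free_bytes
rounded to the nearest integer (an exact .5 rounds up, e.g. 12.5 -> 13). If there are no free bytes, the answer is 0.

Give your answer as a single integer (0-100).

Op 1: a = malloc(9) -> a = 0; heap: [0-8 ALLOC][9-32 FREE]
Op 2: b = malloc(3) -> b = 9; heap: [0-8 ALLOC][9-11 ALLOC][12-32 FREE]
Op 3: a = realloc(a, 11) -> a = 12; heap: [0-8 FREE][9-11 ALLOC][12-22 ALLOC][23-32 FREE]
Op 4: a = realloc(a, 8) -> a = 12; heap: [0-8 FREE][9-11 ALLOC][12-19 ALLOC][20-32 FREE]
Free blocks: [9 13] total_free=22 largest=13 -> 100*(22-13)/22 = 900/22 ≈ 40.909 -> rounds to 41

Answer: 41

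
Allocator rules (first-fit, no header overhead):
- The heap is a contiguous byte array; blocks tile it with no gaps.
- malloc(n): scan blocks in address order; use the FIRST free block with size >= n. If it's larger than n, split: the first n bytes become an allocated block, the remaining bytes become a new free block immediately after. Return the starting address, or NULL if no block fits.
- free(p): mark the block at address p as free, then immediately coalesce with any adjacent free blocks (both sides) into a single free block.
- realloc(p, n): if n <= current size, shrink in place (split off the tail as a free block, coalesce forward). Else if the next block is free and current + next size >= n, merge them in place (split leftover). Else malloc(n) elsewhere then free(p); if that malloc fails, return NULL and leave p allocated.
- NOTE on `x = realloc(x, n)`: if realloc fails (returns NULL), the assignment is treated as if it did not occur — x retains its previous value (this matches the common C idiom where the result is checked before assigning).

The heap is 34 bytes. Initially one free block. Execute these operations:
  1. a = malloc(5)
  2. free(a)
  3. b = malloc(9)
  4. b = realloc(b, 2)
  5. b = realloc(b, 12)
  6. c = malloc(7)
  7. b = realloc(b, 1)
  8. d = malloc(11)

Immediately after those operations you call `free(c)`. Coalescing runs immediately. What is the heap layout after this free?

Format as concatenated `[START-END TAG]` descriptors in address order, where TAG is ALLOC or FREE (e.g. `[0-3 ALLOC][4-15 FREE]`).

Answer: [0-0 ALLOC][1-11 ALLOC][12-33 FREE]

Derivation:
Op 1: a = malloc(5) -> a = 0; heap: [0-4 ALLOC][5-33 FREE]
Op 2: free(a) -> (freed a); heap: [0-33 FREE]
Op 3: b = malloc(9) -> b = 0; heap: [0-8 ALLOC][9-33 FREE]
Op 4: b = realloc(b, 2) -> b = 0; heap: [0-1 ALLOC][2-33 FREE]
Op 5: b = realloc(b, 12) -> b = 0; heap: [0-11 ALLOC][12-33 FREE]
Op 6: c = malloc(7) -> c = 12; heap: [0-11 ALLOC][12-18 ALLOC][19-33 FREE]
Op 7: b = realloc(b, 1) -> b = 0; heap: [0-0 ALLOC][1-11 FREE][12-18 ALLOC][19-33 FREE]
Op 8: d = malloc(11) -> d = 1; heap: [0-0 ALLOC][1-11 ALLOC][12-18 ALLOC][19-33 FREE]
free(c): c = 12 -> block [12-18 ALLOC]; mark free, coalesce with adjacent free neighbors -> [0-0 ALLOC][1-11 ALLOC][12-33 FREE]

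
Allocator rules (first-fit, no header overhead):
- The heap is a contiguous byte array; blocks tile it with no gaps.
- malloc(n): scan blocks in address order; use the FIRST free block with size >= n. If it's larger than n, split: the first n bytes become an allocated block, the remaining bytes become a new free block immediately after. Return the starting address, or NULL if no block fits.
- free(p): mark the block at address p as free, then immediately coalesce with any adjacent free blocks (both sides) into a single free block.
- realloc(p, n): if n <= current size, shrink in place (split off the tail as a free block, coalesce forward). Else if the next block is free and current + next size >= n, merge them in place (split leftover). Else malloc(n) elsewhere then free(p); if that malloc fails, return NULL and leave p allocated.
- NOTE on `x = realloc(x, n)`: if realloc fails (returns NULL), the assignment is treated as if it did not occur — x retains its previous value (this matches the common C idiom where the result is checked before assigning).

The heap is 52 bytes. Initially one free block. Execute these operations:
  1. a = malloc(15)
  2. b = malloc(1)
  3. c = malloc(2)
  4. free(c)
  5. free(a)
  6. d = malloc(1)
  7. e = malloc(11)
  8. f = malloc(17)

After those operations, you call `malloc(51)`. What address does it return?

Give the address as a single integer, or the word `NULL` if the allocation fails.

Answer: NULL

Derivation:
Op 1: a = malloc(15) -> a = 0; heap: [0-14 ALLOC][15-51 FREE]
Op 2: b = malloc(1) -> b = 15; heap: [0-14 ALLOC][15-15 ALLOC][16-51 FREE]
Op 3: c = malloc(2) -> c = 16; heap: [0-14 ALLOC][15-15 ALLOC][16-17 ALLOC][18-51 FREE]
Op 4: free(c) -> (freed c); heap: [0-14 ALLOC][15-15 ALLOC][16-51 FREE]
Op 5: free(a) -> (freed a); heap: [0-14 FREE][15-15 ALLOC][16-51 FREE]
Op 6: d = malloc(1) -> d = 0; heap: [0-0 ALLOC][1-14 FREE][15-15 ALLOC][16-51 FREE]
Op 7: e = malloc(11) -> e = 1; heap: [0-0 ALLOC][1-11 ALLOC][12-14 FREE][15-15 ALLOC][16-51 FREE]
Op 8: f = malloc(17) -> f = 16; heap: [0-0 ALLOC][1-11 ALLOC][12-14 FREE][15-15 ALLOC][16-32 ALLOC][33-51 FREE]
malloc(51): first-fit scan over [0-0 ALLOC][1-11 ALLOC][12-14 FREE][15-15 ALLOC][16-32 ALLOC][33-51 FREE] -> NULL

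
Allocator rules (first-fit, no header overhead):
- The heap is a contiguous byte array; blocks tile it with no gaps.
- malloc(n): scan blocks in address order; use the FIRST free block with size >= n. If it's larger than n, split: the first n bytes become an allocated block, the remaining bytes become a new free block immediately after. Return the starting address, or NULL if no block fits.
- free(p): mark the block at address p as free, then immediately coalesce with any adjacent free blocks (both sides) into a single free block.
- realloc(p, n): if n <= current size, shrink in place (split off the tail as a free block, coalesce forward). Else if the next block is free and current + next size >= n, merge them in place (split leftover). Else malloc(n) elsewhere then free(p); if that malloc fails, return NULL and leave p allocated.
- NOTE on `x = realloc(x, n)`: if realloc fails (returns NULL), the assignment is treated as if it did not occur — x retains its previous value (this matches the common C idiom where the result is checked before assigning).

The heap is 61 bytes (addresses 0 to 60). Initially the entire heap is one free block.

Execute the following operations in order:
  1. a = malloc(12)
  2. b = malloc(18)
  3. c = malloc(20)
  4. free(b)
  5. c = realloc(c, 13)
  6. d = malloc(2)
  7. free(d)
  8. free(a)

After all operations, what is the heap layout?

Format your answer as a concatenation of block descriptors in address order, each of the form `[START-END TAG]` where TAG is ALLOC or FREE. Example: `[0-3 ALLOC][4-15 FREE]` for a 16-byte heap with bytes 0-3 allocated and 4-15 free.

Answer: [0-29 FREE][30-42 ALLOC][43-60 FREE]

Derivation:
Op 1: a = malloc(12) -> a = 0; heap: [0-11 ALLOC][12-60 FREE]
Op 2: b = malloc(18) -> b = 12; heap: [0-11 ALLOC][12-29 ALLOC][30-60 FREE]
Op 3: c = malloc(20) -> c = 30; heap: [0-11 ALLOC][12-29 ALLOC][30-49 ALLOC][50-60 FREE]
Op 4: free(b) -> (freed b); heap: [0-11 ALLOC][12-29 FREE][30-49 ALLOC][50-60 FREE]
Op 5: c = realloc(c, 13) -> c = 30; heap: [0-11 ALLOC][12-29 FREE][30-42 ALLOC][43-60 FREE]
Op 6: d = malloc(2) -> d = 12; heap: [0-11 ALLOC][12-13 ALLOC][14-29 FREE][30-42 ALLOC][43-60 FREE]
Op 7: free(d) -> (freed d); heap: [0-11 ALLOC][12-29 FREE][30-42 ALLOC][43-60 FREE]
Op 8: free(a) -> (freed a); heap: [0-29 FREE][30-42 ALLOC][43-60 FREE]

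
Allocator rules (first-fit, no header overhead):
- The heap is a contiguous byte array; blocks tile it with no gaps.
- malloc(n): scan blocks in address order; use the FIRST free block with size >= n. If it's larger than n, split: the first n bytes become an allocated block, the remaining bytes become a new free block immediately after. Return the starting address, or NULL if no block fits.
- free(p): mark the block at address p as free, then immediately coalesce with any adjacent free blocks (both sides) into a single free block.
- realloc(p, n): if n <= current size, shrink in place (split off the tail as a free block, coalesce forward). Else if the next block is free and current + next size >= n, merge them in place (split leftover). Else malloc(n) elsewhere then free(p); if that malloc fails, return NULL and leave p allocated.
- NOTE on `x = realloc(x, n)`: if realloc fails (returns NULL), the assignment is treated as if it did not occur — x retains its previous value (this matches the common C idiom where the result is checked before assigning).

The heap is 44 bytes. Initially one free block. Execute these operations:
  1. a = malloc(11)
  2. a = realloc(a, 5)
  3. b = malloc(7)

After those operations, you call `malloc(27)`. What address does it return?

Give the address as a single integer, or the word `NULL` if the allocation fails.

Op 1: a = malloc(11) -> a = 0; heap: [0-10 ALLOC][11-43 FREE]
Op 2: a = realloc(a, 5) -> a = 0; heap: [0-4 ALLOC][5-43 FREE]
Op 3: b = malloc(7) -> b = 5; heap: [0-4 ALLOC][5-11 ALLOC][12-43 FREE]
malloc(27): first-fit scan over [0-4 ALLOC][5-11 ALLOC][12-43 FREE] -> 12

Answer: 12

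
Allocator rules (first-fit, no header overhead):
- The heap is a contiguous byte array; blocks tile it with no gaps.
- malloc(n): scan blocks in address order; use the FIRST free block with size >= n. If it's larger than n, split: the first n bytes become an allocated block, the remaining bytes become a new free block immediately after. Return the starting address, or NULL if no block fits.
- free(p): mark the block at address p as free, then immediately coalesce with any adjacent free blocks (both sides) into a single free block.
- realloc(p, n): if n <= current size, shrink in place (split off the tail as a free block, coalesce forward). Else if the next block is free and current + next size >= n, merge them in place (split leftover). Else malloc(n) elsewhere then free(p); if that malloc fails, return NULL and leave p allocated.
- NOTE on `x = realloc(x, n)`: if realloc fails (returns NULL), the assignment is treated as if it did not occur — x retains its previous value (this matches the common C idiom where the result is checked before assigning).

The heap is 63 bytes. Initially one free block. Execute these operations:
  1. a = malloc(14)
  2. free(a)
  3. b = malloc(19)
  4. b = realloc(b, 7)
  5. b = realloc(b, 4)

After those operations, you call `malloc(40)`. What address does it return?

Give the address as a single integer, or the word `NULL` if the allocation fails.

Op 1: a = malloc(14) -> a = 0; heap: [0-13 ALLOC][14-62 FREE]
Op 2: free(a) -> (freed a); heap: [0-62 FREE]
Op 3: b = malloc(19) -> b = 0; heap: [0-18 ALLOC][19-62 FREE]
Op 4: b = realloc(b, 7) -> b = 0; heap: [0-6 ALLOC][7-62 FREE]
Op 5: b = realloc(b, 4) -> b = 0; heap: [0-3 ALLOC][4-62 FREE]
malloc(40): first-fit scan over [0-3 ALLOC][4-62 FREE] -> 4

Answer: 4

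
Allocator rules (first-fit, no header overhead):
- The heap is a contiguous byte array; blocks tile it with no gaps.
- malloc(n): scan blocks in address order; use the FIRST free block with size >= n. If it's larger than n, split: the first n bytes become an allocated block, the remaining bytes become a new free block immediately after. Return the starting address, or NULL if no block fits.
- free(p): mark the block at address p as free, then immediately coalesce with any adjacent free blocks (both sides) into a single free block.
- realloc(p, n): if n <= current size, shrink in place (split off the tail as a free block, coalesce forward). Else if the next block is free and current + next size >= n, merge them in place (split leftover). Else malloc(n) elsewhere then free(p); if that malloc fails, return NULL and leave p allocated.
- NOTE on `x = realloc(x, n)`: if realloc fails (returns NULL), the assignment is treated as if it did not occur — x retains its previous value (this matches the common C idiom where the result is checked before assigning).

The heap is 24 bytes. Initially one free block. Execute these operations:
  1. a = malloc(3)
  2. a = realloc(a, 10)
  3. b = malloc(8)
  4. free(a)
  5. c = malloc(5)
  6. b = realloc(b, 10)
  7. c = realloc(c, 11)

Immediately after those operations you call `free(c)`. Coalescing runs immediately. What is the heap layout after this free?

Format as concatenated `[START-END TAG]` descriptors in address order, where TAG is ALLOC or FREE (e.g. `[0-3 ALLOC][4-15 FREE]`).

Answer: [0-9 FREE][10-19 ALLOC][20-23 FREE]

Derivation:
Op 1: a = malloc(3) -> a = 0; heap: [0-2 ALLOC][3-23 FREE]
Op 2: a = realloc(a, 10) -> a = 0; heap: [0-9 ALLOC][10-23 FREE]
Op 3: b = malloc(8) -> b = 10; heap: [0-9 ALLOC][10-17 ALLOC][18-23 FREE]
Op 4: free(a) -> (freed a); heap: [0-9 FREE][10-17 ALLOC][18-23 FREE]
Op 5: c = malloc(5) -> c = 0; heap: [0-4 ALLOC][5-9 FREE][10-17 ALLOC][18-23 FREE]
Op 6: b = realloc(b, 10) -> b = 10; heap: [0-4 ALLOC][5-9 FREE][10-19 ALLOC][20-23 FREE]
Op 7: c = realloc(c, 11) -> NULL (c unchanged); heap: [0-4 ALLOC][5-9 FREE][10-19 ALLOC][20-23 FREE]
free(c): c = 0 -> block [0-4 ALLOC]; mark free, coalesce with adjacent free neighbors -> [0-9 FREE][10-19 ALLOC][20-23 FREE]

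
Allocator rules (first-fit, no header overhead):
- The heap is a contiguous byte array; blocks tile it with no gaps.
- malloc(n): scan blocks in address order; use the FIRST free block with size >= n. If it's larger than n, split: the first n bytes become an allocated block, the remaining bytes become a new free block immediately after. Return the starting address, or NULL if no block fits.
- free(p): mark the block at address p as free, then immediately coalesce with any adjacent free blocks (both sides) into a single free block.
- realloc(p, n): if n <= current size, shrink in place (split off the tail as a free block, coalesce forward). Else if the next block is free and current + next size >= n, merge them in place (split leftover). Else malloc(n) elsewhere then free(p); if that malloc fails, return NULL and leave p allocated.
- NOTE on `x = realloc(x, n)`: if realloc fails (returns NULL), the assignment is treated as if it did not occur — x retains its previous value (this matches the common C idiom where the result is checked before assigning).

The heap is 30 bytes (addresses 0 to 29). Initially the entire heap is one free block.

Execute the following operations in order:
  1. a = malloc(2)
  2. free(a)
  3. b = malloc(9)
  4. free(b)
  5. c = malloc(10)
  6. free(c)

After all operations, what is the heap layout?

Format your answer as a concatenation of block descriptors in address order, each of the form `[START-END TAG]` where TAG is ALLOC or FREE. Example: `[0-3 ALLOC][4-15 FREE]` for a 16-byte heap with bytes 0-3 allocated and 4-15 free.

Answer: [0-29 FREE]

Derivation:
Op 1: a = malloc(2) -> a = 0; heap: [0-1 ALLOC][2-29 FREE]
Op 2: free(a) -> (freed a); heap: [0-29 FREE]
Op 3: b = malloc(9) -> b = 0; heap: [0-8 ALLOC][9-29 FREE]
Op 4: free(b) -> (freed b); heap: [0-29 FREE]
Op 5: c = malloc(10) -> c = 0; heap: [0-9 ALLOC][10-29 FREE]
Op 6: free(c) -> (freed c); heap: [0-29 FREE]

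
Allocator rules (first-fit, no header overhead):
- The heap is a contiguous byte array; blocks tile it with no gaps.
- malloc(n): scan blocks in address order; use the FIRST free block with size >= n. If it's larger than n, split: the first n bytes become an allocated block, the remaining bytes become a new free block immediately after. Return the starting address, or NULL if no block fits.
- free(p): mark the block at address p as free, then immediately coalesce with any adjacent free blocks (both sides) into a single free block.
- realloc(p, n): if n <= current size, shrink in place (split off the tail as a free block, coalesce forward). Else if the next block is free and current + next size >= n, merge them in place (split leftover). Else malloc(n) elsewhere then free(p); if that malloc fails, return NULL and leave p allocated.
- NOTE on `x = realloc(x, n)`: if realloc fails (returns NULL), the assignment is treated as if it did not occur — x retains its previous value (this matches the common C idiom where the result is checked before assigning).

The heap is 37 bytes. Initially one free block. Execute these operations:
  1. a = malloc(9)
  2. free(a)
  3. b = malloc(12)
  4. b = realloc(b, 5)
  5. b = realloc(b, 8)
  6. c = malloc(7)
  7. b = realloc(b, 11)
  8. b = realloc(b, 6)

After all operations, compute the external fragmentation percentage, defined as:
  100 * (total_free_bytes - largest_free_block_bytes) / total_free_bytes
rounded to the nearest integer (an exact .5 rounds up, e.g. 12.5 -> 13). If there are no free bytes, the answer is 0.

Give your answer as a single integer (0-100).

Op 1: a = malloc(9) -> a = 0; heap: [0-8 ALLOC][9-36 FREE]
Op 2: free(a) -> (freed a); heap: [0-36 FREE]
Op 3: b = malloc(12) -> b = 0; heap: [0-11 ALLOC][12-36 FREE]
Op 4: b = realloc(b, 5) -> b = 0; heap: [0-4 ALLOC][5-36 FREE]
Op 5: b = realloc(b, 8) -> b = 0; heap: [0-7 ALLOC][8-36 FREE]
Op 6: c = malloc(7) -> c = 8; heap: [0-7 ALLOC][8-14 ALLOC][15-36 FREE]
Op 7: b = realloc(b, 11) -> b = 15; heap: [0-7 FREE][8-14 ALLOC][15-25 ALLOC][26-36 FREE]
Op 8: b = realloc(b, 6) -> b = 15; heap: [0-7 FREE][8-14 ALLOC][15-20 ALLOC][21-36 FREE]
Free blocks: [8 16] total_free=24 largest=16 -> 100*(24-16)/24 = 800/24 ≈ 33.333 -> rounds to 33

Answer: 33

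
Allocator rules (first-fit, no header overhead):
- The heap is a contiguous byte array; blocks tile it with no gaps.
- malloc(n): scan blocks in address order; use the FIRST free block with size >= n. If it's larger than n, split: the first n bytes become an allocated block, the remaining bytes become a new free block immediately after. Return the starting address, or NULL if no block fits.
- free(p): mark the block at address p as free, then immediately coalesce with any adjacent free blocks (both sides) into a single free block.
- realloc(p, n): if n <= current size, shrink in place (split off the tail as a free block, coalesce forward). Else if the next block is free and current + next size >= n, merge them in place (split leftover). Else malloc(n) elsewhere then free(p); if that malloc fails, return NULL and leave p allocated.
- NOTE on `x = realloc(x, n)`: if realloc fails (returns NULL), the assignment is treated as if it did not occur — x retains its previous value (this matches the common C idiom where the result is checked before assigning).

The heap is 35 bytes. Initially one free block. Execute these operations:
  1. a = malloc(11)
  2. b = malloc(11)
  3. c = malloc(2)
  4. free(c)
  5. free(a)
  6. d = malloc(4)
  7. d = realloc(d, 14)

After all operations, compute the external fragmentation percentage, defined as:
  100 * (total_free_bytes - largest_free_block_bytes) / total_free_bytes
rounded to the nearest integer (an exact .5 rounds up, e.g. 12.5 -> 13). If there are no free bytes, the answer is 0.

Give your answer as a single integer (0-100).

Op 1: a = malloc(11) -> a = 0; heap: [0-10 ALLOC][11-34 FREE]
Op 2: b = malloc(11) -> b = 11; heap: [0-10 ALLOC][11-21 ALLOC][22-34 FREE]
Op 3: c = malloc(2) -> c = 22; heap: [0-10 ALLOC][11-21 ALLOC][22-23 ALLOC][24-34 FREE]
Op 4: free(c) -> (freed c); heap: [0-10 ALLOC][11-21 ALLOC][22-34 FREE]
Op 5: free(a) -> (freed a); heap: [0-10 FREE][11-21 ALLOC][22-34 FREE]
Op 6: d = malloc(4) -> d = 0; heap: [0-3 ALLOC][4-10 FREE][11-21 ALLOC][22-34 FREE]
Op 7: d = realloc(d, 14) -> NULL (d unchanged); heap: [0-3 ALLOC][4-10 FREE][11-21 ALLOC][22-34 FREE]
Free blocks: [7 13] total_free=20 largest=13 -> 100*(20-13)/20 = 700/20 = 35

Answer: 35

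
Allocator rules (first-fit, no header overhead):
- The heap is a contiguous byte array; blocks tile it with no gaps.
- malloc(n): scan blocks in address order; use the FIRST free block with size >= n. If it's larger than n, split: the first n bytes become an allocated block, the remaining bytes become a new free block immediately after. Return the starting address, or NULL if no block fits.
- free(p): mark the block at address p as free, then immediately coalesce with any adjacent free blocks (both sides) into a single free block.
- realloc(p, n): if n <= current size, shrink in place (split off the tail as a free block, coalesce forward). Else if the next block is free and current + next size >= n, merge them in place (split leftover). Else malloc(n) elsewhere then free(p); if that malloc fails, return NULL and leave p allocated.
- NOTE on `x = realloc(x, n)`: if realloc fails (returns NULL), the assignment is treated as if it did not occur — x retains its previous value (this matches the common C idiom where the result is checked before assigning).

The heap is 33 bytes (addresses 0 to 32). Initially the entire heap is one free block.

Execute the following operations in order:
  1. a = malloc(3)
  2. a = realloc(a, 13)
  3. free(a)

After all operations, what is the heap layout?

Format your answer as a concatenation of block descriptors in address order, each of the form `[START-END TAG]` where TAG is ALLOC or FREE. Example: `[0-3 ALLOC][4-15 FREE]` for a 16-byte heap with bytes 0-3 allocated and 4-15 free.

Op 1: a = malloc(3) -> a = 0; heap: [0-2 ALLOC][3-32 FREE]
Op 2: a = realloc(a, 13) -> a = 0; heap: [0-12 ALLOC][13-32 FREE]
Op 3: free(a) -> (freed a); heap: [0-32 FREE]

Answer: [0-32 FREE]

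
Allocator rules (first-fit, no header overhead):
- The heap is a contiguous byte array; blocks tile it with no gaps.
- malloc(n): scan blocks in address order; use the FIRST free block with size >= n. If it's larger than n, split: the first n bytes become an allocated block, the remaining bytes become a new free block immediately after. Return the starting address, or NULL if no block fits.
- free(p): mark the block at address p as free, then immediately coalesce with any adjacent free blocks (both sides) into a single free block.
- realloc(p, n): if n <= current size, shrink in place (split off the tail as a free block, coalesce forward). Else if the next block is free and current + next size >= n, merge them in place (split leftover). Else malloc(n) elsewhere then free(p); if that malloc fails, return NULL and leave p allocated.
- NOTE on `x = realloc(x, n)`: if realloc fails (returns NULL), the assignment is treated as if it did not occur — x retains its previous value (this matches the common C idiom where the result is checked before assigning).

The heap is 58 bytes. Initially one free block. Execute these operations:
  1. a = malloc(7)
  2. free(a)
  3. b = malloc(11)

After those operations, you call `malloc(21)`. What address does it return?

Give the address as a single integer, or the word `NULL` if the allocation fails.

Answer: 11

Derivation:
Op 1: a = malloc(7) -> a = 0; heap: [0-6 ALLOC][7-57 FREE]
Op 2: free(a) -> (freed a); heap: [0-57 FREE]
Op 3: b = malloc(11) -> b = 0; heap: [0-10 ALLOC][11-57 FREE]
malloc(21): first-fit scan over [0-10 ALLOC][11-57 FREE] -> 11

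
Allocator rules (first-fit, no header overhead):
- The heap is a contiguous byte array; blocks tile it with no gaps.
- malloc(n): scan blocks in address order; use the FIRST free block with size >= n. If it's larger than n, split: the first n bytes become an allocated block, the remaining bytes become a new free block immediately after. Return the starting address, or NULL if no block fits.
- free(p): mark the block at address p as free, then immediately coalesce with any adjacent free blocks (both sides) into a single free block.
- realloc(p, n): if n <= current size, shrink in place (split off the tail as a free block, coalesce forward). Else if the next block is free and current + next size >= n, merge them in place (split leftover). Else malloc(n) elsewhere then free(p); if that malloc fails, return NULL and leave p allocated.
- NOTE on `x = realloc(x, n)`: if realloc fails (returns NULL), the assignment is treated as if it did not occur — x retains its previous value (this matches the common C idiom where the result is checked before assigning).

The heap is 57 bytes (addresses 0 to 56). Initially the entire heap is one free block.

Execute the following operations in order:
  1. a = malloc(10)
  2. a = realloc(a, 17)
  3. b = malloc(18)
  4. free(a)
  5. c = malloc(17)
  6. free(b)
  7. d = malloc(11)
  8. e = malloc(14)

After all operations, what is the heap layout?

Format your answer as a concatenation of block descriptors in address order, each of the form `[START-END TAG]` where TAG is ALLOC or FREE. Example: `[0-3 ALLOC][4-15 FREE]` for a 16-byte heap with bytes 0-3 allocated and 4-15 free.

Op 1: a = malloc(10) -> a = 0; heap: [0-9 ALLOC][10-56 FREE]
Op 2: a = realloc(a, 17) -> a = 0; heap: [0-16 ALLOC][17-56 FREE]
Op 3: b = malloc(18) -> b = 17; heap: [0-16 ALLOC][17-34 ALLOC][35-56 FREE]
Op 4: free(a) -> (freed a); heap: [0-16 FREE][17-34 ALLOC][35-56 FREE]
Op 5: c = malloc(17) -> c = 0; heap: [0-16 ALLOC][17-34 ALLOC][35-56 FREE]
Op 6: free(b) -> (freed b); heap: [0-16 ALLOC][17-56 FREE]
Op 7: d = malloc(11) -> d = 17; heap: [0-16 ALLOC][17-27 ALLOC][28-56 FREE]
Op 8: e = malloc(14) -> e = 28; heap: [0-16 ALLOC][17-27 ALLOC][28-41 ALLOC][42-56 FREE]

Answer: [0-16 ALLOC][17-27 ALLOC][28-41 ALLOC][42-56 FREE]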